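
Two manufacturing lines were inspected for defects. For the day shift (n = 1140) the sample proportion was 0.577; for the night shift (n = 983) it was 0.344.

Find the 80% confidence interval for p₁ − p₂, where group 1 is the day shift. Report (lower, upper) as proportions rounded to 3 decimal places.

(0.206, 0.260)

SE₁ = √(p̂₁(1−p̂₁)/n₁) = √(0.5770·0.4230/1140) = 0.01463; SE₂ = √(0.3440·0.6560/983) = 0.01515.
Independent samples: SE of the difference = √(SE₁² + SE₂²) = √(0.0002140369 + 0.0002295225) = 0.02106.
z* for 80% confidence is 1.282, so the margin of error is 1.282 × 0.02106 = 0.02700.
Point estimate p̂₁ − p̂₂ = 0.5770 − 0.3440 = 0.2330.
0.2330 ± 0.02700 → (0.206, 0.260).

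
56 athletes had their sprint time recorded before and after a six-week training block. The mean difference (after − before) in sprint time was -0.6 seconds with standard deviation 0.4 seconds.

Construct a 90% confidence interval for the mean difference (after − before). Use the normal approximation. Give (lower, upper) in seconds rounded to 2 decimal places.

(-0.69, -0.51)

This is a matched-pairs design, so SE = s_d/√n = 0.4/√56 = 0.0535.
Margin = 1.645 × 0.0535 = 0.0880; the interval is -0.6 ± 0.0880 = (-0.69, -0.51).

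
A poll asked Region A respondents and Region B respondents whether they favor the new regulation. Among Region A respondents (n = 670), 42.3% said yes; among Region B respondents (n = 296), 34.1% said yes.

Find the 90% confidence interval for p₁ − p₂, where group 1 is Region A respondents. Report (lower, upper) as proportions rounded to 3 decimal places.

The two standard errors are √(0.4230×0.5770/670) = 0.01909 and √(0.3410×0.6590/296) = 0.02755.
Because the samples are independent, SE_diff = √(0.01909² + 0.02755²) = 0.03352.
Using z* = 1.645 for 90%, ME = 1.645 × 0.03352 = 0.05514.
p̂₁ − p̂₂ = 0.0820; interval 0.0820 ± 0.05514 gives (0.027, 0.137).

(0.027, 0.137)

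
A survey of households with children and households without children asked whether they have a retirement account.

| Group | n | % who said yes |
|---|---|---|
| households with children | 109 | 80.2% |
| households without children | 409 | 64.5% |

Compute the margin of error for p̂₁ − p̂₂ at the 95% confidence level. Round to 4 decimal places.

SE₁ = √(p̂₁(1−p̂₁)/n₁) = √(0.8020·0.1980/109) = 0.03817; SE₂ = √(0.6450·0.3550/409) = 0.02366.
Independent samples: SE of the difference = √(SE₁² + SE₂²) = √(0.0014569489 + 0.0005597956) = 0.04491.
z* for 95% confidence is 1.960, so the margin of error is 1.960 × 0.04491 = 0.08802.

0.0880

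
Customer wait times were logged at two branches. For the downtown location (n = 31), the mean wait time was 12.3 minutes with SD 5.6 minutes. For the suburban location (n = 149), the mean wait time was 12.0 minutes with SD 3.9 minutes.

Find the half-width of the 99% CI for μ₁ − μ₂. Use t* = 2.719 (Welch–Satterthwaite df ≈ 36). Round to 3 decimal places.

Standard errors of each mean: 5.6/√31 = 1.0058 and 3.9/√149 = 0.3195.
SE(x̄₁ − x̄₂) = √(1.0058² + 0.3195²) = 1.0553 for independent samples with unequal variances.
With t* = 2.719, the margin is 2.719 × 1.0553 = 2.8694.

2.869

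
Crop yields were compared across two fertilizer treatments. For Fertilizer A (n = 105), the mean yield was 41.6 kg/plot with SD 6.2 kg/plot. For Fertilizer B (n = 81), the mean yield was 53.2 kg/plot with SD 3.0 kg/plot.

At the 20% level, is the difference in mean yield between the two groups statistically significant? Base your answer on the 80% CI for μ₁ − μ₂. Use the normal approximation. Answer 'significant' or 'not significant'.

SE₁ = s₁/√n₁ = 6.2/√105 = 0.6051; SE₂ = 3.0/√81 = 0.3333.
Independent samples, unequal variances: SE_diff = √(SE₁² + SE₂²) = √(0.36614601 + 0.11108889) = 0.6908.
z* = 1.282, so margin of error = 1.282 × 0.6908 = 0.8856.
Difference in means = 41.6 − 53.2 = -11.6000.
-11.6000 ± 0.8856 → (-12.4856, -10.7144).
The interval (-12.4856, -10.7144) does not contain 0, so the difference is significant.

significant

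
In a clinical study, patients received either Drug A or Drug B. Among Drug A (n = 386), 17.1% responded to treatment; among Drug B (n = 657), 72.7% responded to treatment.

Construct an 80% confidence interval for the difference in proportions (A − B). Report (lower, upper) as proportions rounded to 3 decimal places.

(-0.589, -0.523)

The two standard errors are √(0.1710×0.8290/386) = 0.01916 and √(0.7270×0.2730/657) = 0.01738.
Because the samples are independent, SE_diff = √(0.01916² + 0.01738²) = 0.02587.
Using z* = 1.282 for 80%, ME = 1.282 × 0.02587 = 0.03317.
p̂₁ − p̂₂ = -0.5560; interval -0.5560 ± 0.03317 gives (-0.589, -0.523).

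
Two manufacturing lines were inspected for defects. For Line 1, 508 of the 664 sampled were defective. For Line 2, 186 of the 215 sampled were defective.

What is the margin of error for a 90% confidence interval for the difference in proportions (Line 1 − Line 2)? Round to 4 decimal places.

0.0469

First, p̂₁ = 508/664 = 0.7651; p̂₂ = 186/215 = 0.8651.
The two standard errors are √(0.7651×0.2349/664) = 0.01645 and √(0.8651×0.1349/215) = 0.02330.
Because the samples are independent, SE_diff = √(0.01645² + 0.02330²) = 0.02852.
Using z* = 1.645 for 90%, ME = 1.645 × 0.02852 = 0.04692.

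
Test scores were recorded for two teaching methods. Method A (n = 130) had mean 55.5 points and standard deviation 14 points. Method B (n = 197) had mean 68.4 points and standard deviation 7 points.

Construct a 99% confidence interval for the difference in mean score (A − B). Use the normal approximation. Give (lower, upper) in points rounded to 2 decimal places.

(-16.31, -9.49)

Standard errors of each mean: 14/√130 = 1.2279 and 7/√197 = 0.4987.
SE(x̄₁ − x̄₂) = √(1.2279² + 0.4987²) = 1.3253 for independent samples with unequal variances.
With z* = 2.576, the margin is 2.576 × 1.3253 = 3.4140.
x̄₁ − x̄₂ = 55.5 − 68.4 = -12.9000; the interval is -12.9000 ± 3.4140 = (-16.31, -9.49).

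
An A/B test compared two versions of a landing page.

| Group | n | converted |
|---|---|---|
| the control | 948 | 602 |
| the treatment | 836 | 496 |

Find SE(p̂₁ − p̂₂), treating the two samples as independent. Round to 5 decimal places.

Sample proportions: 602/948 = 0.6350, 496/836 = 0.5933.
Each SE is √(p̂(1−p̂)/n): √(0.6350·0.3650/948) = 0.01564 and √(0.5933·0.4067/836) = 0.01699.
SE(p̂₁ − p̂₂) = √(SE₁² + SE₂²) = √(0.0002446096 + 0.0002886601) = 0.02309, since the two samples are independent.

0.02309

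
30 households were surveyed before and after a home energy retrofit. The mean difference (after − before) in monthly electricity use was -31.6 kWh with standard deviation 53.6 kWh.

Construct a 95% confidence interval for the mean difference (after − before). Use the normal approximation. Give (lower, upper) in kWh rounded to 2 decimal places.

(-50.78, -12.42)

This is a matched-pairs design, so SE = s_d/√n = 53.6/√30 = 9.7860.
Margin = 1.960 × 9.7860 = 19.1806; the interval is -31.6 ± 19.1806 = (-50.78, -12.42).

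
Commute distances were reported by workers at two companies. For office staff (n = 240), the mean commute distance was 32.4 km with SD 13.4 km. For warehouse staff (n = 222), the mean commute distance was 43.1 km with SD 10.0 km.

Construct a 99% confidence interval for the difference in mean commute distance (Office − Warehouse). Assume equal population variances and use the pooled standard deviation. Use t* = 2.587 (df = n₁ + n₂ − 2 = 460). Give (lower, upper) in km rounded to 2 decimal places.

Pooled variance s_p² = [239·13.4² + 221·10.0²] / (240+222−2) = 141.3366, so s_p = 11.8885.
SE_diff = s_p·√(1/n₁ + 1/n₂) = 11.8885·√(1/240 + 1/222) = 1.1070.
t* = 2.587; margin = 2.587 × 1.1070 = 2.8638.
Difference = 32.4 − 43.1 = -10.7000.
-10.7000 ± 2.8638 → (-13.56, -7.84).

(-13.56, -7.84)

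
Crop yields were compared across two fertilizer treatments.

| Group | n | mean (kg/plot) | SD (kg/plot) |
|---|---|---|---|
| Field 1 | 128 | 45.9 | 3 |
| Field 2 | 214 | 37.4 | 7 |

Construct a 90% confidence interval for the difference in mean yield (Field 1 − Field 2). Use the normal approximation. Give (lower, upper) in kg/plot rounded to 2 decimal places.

(7.60, 9.40)

Standard errors of each mean: 3/√128 = 0.2652 and 7/√214 = 0.4785.
SE(x̄₁ − x̄₂) = √(0.2652² + 0.4785²) = 0.5471 for independent samples with unequal variances.
With z* = 1.645, the margin is 1.645 × 0.5471 = 0.9000.
x̄₁ − x̄₂ = 45.9 − 37.4 = 8.5000; the interval is 8.5000 ± 0.9000 = (7.60, 9.40).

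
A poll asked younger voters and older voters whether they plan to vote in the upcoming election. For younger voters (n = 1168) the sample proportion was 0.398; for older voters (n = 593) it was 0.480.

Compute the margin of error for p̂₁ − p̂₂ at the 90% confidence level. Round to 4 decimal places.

Each SE is √(p̂(1−p̂)/n): √(0.3980·0.6020/1168) = 0.01432 and √(0.4800·0.5200/593) = 0.02052.
SE(p̂₁ − p̂₂) = √(SE₁² + SE₂²) = √(0.0002050624 + 0.0004210704) = 0.02502, since the two samples are independent.
At 90% confidence z* = 1.645; margin = 1.645 × 0.02502 = 0.04116.

0.0412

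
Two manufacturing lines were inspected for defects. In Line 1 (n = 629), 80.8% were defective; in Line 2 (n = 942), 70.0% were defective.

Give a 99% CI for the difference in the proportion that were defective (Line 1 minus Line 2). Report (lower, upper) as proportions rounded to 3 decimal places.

SE₁ = √(p̂₁(1−p̂₁)/n₁) = √(0.8080·0.1920/629) = 0.01570; SE₂ = √(0.7000·0.3000/942) = 0.01493.
Independent samples: SE of the difference = √(SE₁² + SE₂²) = √(0.00024649 + 0.0002229049) = 0.02167.
z* for 99% confidence is 2.576, so the margin of error is 2.576 × 0.02167 = 0.05582.
Point estimate p̂₁ − p̂₂ = 0.8080 − 0.7000 = 0.1080.
0.1080 ± 0.05582 → (0.052, 0.164).

(0.052, 0.164)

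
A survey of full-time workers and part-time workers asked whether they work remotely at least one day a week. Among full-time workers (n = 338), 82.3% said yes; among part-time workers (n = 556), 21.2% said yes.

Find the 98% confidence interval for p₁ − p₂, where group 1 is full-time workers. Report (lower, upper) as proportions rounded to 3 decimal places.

(0.548, 0.674)

Each SE is √(p̂(1−p̂)/n): √(0.8230·0.1770/338) = 0.02076 and √(0.2120·0.7880/556) = 0.01733.
SE(p̂₁ − p̂₂) = √(SE₁² + SE₂²) = √(0.0004309776 + 0.0003003289) = 0.02704, since the two samples are independent.
At 98% confidence z* = 2.326; margin = 2.326 × 0.02704 = 0.06290.
The difference is 0.8230 − 0.2120 = 0.6110, so the interval is 0.6110 ± 0.06290 = (0.548, 0.674).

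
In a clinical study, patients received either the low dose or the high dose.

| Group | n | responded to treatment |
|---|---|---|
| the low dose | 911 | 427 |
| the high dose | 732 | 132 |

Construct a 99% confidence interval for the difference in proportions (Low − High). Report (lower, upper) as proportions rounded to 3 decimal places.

Sample proportions: 427/911 = 0.4687, 132/732 = 0.1803.
Each SE is √(p̂(1−p̂)/n): √(0.4687·0.5313/911) = 0.01653 and √(0.1803·0.8197/732) = 0.01421.
SE(p̂₁ − p̂₂) = √(SE₁² + SE₂²) = √(0.0002732409 + 0.0002019241) = 0.02180, since the two samples are independent.
At 99% confidence z* = 2.576; margin = 2.576 × 0.02180 = 0.05616.
The difference is 0.4687 − 0.1803 = 0.2884, so the interval is 0.2884 ± 0.05616 = (0.232, 0.345).

(0.232, 0.345)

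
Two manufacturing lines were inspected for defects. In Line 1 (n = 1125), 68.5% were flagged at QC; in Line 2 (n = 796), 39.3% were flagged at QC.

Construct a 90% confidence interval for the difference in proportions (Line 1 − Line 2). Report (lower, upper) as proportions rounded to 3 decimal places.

(0.256, 0.328)

The two standard errors are √(0.6850×0.3150/1125) = 0.01385 and √(0.3930×0.6070/796) = 0.01731.
Because the samples are independent, SE_diff = √(0.01385² + 0.01731²) = 0.02217.
Using z* = 1.645 for 90%, ME = 1.645 × 0.02217 = 0.03647.
p̂₁ − p̂₂ = 0.2920; interval 0.2920 ± 0.03647 gives (0.256, 0.328).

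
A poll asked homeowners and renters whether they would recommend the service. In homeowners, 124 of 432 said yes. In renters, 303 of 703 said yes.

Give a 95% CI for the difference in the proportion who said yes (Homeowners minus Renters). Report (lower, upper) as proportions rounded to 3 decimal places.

(-0.200, -0.088)

Sample proportions: 124/432 = 0.2870, 303/703 = 0.4310.
Each SE is √(p̂(1−p̂)/n): √(0.2870·0.7130/432) = 0.02176 and √(0.4310·0.5690/703) = 0.01868.
SE(p̂₁ − p̂₂) = √(SE₁² + SE₂²) = √(0.0004734976 + 0.0003489424) = 0.02868, since the two samples are independent.
At 95% confidence z* = 1.960; margin = 1.960 × 0.02868 = 0.05621.
The difference is 0.2870 − 0.4310 = -0.1440, so the interval is -0.1440 ± 0.05621 = (-0.200, -0.088).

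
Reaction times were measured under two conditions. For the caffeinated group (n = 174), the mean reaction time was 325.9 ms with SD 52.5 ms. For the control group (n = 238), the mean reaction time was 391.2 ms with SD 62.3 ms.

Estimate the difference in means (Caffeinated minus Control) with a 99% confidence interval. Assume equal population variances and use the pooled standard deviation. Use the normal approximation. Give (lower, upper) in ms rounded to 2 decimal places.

(-80.30, -50.30)

Pooled variance s_p² = [173·52.5² + 237·62.3²] / (174+238−2) = 3406.5780, so s_p = 58.3659.
SE_diff = s_p·√(1/n₁ + 1/n₂) = 58.3659·√(1/174 + 1/238) = 5.8216.
z* = 2.576; margin = 2.576 × 5.8216 = 14.9964.
Difference = 325.9 − 391.2 = -65.3000.
-65.3000 ± 14.9964 → (-80.30, -50.30).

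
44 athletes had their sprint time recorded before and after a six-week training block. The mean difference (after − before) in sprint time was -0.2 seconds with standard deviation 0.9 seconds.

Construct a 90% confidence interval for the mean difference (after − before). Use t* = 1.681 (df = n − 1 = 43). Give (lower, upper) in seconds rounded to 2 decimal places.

This is a matched-pairs design, so SE = s_d/√n = 0.9/√44 = 0.1357.
Margin = 1.681 × 0.1357 = 0.2281; the interval is -0.2 ± 0.2281 = (-0.43, 0.03).

(-0.43, 0.03)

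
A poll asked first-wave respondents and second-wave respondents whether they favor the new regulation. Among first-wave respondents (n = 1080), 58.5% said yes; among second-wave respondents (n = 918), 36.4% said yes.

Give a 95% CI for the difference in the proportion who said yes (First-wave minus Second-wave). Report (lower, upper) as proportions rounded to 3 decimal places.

The two standard errors are √(0.5850×0.4150/1080) = 0.01499 and √(0.3640×0.6360/918) = 0.01588.
Because the samples are independent, SE_diff = √(0.01499² + 0.01588²) = 0.02184.
Using z* = 1.960 for 95%, ME = 1.960 × 0.02184 = 0.04281.
p̂₁ − p̂₂ = 0.2210; interval 0.2210 ± 0.04281 gives (0.178, 0.264).

(0.178, 0.264)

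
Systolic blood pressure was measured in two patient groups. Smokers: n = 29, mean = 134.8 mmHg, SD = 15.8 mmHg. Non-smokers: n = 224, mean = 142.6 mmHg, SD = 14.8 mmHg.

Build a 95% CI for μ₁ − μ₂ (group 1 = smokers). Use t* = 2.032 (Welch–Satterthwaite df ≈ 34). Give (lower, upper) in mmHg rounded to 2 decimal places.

(-14.09, -1.51)

Per-group SEs: s₁/√n₁ = 15.8/√29 = 2.9340, s₂/√n₂ = 14.8/√224 = 0.9889.
Unpooled SE of the difference: √(8.608356 + 0.97792321) = 3.0962.
Margin of error = t* · SE = 2.032 × 3.0962 = 6.2915.
x̄₁ − x̄₂ = 134.8 − 142.6 = -7.8000.
CI: -7.8000 ± 6.2915 = (-14.09, -1.51).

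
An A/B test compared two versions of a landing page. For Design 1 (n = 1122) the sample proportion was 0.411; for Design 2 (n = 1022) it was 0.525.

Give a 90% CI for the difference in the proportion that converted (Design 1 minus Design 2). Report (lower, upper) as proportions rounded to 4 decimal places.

Each SE is √(p̂(1−p̂)/n): √(0.4110·0.5890/1122) = 0.01469 and √(0.5250·0.4750/1022) = 0.01562.
SE(p̂₁ − p̂₂) = √(SE₁² + SE₂²) = √(0.0002157961 + 0.0002439844) = 0.02144, since the two samples are independent.
At 90% confidence z* = 1.645; margin = 1.645 × 0.02144 = 0.03527.
The difference is 0.4110 − 0.5250 = -0.1140, so the interval is -0.1140 ± 0.03527 = (-0.1493, -0.0787).

(-0.1493, -0.0787)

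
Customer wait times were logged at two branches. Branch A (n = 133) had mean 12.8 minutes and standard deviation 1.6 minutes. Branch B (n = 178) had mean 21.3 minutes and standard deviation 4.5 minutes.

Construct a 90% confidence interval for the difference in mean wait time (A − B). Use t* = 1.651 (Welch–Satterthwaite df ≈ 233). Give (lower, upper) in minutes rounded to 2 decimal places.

Standard errors of each mean: 1.6/√133 = 0.1387 and 4.5/√178 = 0.3373.
SE(x̄₁ − x̄₂) = √(0.1387² + 0.3373²) = 0.3647 for independent samples with unequal variances.
With t* = 1.651, the margin is 1.651 × 0.3647 = 0.6021.
x̄₁ − x̄₂ = 12.8 − 21.3 = -8.5000; the interval is -8.5000 ± 0.6021 = (-9.10, -7.90).

(-9.10, -7.90)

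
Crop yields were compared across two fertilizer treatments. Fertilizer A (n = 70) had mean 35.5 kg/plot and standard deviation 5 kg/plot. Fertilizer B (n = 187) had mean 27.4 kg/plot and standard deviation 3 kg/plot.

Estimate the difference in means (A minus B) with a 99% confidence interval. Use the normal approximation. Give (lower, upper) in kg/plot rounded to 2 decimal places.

(6.46, 9.74)

Standard errors of each mean: 5/√70 = 0.5976 and 3/√187 = 0.2194.
SE(x̄₁ − x̄₂) = √(0.5976² + 0.2194²) = 0.6366 for independent samples with unequal variances.
With z* = 2.576, the margin is 2.576 × 0.6366 = 1.6399.
x̄₁ − x̄₂ = 35.5 − 27.4 = 8.1000; the interval is 8.1000 ± 1.6399 = (6.46, 9.74).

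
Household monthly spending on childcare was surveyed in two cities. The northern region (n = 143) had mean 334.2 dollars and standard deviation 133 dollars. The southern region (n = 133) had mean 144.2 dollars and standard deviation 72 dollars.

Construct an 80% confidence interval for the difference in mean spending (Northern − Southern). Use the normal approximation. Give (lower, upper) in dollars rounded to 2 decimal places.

(173.65, 206.35)

Standard errors of each mean: 133/√143 = 11.1220 and 72/√133 = 6.2432.
SE(x̄₁ − x̄₂) = √(11.1220² + 6.2432²) = 12.7545 for independent samples with unequal variances.
With z* = 1.282, the margin is 1.282 × 12.7545 = 16.3513.
x̄₁ − x̄₂ = 334.2 − 144.2 = 190.0000; the interval is 190.0000 ± 16.3513 = (173.65, 206.35).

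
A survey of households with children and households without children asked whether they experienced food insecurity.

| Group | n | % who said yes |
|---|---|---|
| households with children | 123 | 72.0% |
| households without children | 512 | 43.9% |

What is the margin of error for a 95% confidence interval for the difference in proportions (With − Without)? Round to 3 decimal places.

The two standard errors are √(0.7200×0.2800/123) = 0.04048 and √(0.4390×0.5610/512) = 0.02193.
Because the samples are independent, SE_diff = √(0.04048² + 0.02193²) = 0.04604.
Using z* = 1.960 for 95%, ME = 1.960 × 0.04604 = 0.09024.

0.090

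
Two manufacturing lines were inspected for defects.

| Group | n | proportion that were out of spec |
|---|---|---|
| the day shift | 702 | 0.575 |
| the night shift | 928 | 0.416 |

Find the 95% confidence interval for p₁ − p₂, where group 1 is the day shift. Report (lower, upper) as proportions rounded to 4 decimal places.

The two standard errors are √(0.5750×0.4250/702) = 0.01866 and √(0.4160×0.5840/928) = 0.01618.
Because the samples are independent, SE_diff = √(0.01866² + 0.01618²) = 0.02470.
Using z* = 1.960 for 95%, ME = 1.960 × 0.02470 = 0.04841.
p̂₁ − p̂₂ = 0.1590; interval 0.1590 ± 0.04841 gives (0.1106, 0.2074).

(0.1106, 0.2074)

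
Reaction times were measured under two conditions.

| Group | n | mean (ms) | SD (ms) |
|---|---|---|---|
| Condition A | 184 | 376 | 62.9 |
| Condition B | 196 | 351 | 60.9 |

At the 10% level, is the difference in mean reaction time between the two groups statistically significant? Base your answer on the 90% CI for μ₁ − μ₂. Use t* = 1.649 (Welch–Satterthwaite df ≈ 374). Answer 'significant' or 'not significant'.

Standard errors of each mean: 62.9/√184 = 4.6370 and 60.9/√196 = 4.3500.
SE(x̄₁ − x̄₂) = √(4.6370² + 4.3500²) = 6.3580 for independent samples with unequal variances.
With t* = 1.649, the margin is 1.649 × 6.3580 = 10.4843.
x̄₁ − x̄₂ = 376 − 351 = 25.0000; the interval is 25.0000 ± 10.4843 = (14.5157, 35.4843).
The interval (14.5157, 35.4843) does not contain 0, so the difference is significant.

significant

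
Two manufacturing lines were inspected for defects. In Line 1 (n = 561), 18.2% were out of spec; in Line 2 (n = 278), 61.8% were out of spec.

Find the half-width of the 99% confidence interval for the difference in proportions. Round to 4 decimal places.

0.0860

The two standard errors are √(0.1820×0.8180/561) = 0.01629 and √(0.6180×0.3820/278) = 0.02914.
Because the samples are independent, SE_diff = √(0.01629² + 0.02914²) = 0.03338.
Using z* = 2.576 for 99%, ME = 2.576 × 0.03338 = 0.08599.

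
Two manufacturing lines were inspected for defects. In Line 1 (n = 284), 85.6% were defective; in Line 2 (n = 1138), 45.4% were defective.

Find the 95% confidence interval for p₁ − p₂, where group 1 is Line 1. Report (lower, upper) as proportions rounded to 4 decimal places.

(0.3520, 0.4520)

The two standard errors are √(0.8560×0.1440/284) = 0.02083 and √(0.4540×0.5460/1138) = 0.01476.
Because the samples are independent, SE_diff = √(0.02083² + 0.01476²) = 0.02553.
Using z* = 1.960 for 95%, ME = 1.960 × 0.02553 = 0.05004.
p̂₁ − p̂₂ = 0.4020; interval 0.4020 ± 0.05004 gives (0.3520, 0.4520).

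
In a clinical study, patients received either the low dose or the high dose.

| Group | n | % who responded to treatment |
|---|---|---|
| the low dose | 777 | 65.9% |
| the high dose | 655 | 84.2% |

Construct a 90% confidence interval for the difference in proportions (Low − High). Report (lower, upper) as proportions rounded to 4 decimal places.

SE₁ = √(p̂₁(1−p̂₁)/n₁) = √(0.6590·0.3410/777) = 0.01701; SE₂ = √(0.8420·0.1580/655) = 0.01425.
Independent samples: SE of the difference = √(SE₁² + SE₂²) = √(0.0002893401 + 0.0002030625) = 0.02219.
z* for 90% confidence is 1.645, so the margin of error is 1.645 × 0.02219 = 0.03650.
Point estimate p̂₁ − p̂₂ = 0.6590 − 0.8420 = -0.1830.
-0.1830 ± 0.03650 → (-0.2195, -0.1465).

(-0.2195, -0.1465)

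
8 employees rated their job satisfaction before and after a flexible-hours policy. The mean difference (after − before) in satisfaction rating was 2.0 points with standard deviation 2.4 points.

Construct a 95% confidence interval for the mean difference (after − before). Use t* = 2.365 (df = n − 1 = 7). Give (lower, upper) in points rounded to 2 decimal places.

Paired design: SE = s_d/√n = 2.4/√8 = 0.8485.
t* = 2.365; margin of error = 2.365 × 0.8485 = 2.0067.
2.0 ± 2.0067 → (-0.01, 4.01).

(-0.01, 4.01)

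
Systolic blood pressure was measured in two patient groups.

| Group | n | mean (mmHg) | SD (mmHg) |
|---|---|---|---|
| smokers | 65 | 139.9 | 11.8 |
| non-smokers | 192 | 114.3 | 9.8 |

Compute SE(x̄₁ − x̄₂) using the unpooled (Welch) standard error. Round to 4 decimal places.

1.6255

SE₁ = s₁/√n₁ = 11.8/√65 = 1.4636; SE₂ = 9.8/√192 = 0.7073.
Independent samples, unequal variances: SE_diff = √(SE₁² + SE₂²) = √(2.14212496 + 0.50027329) = 1.6255.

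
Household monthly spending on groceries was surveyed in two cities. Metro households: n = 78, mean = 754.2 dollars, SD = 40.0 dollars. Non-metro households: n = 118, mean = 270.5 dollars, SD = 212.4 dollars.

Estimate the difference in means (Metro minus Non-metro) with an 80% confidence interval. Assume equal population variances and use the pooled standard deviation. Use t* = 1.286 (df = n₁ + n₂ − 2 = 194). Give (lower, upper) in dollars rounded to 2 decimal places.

(452.39, 515.01)

s_p = √[((n₁−1)s₁² + (n₂−1)s₂²)/(n₁+n₂−2)] = √[(77·40.0² + 117·212.4²)/194] = 166.8617.
SE = 166.8617·√(1/78 + 1/118) = 24.3499.
With t* = 1.286, margin = 1.286 × 24.3499 = 31.3140.
x̄₁ − x̄₂ = 754.2 − 270.5 = 483.7000; interval 483.7000 ± 31.3140 = (452.39, 515.01).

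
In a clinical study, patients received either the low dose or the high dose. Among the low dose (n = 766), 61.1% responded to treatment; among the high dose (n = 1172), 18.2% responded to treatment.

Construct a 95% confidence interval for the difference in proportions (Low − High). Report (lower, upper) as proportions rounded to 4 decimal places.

SE₁ = √(p̂₁(1−p̂₁)/n₁) = √(0.6110·0.3890/766) = 0.01761; SE₂ = √(0.1820·0.8180/1172) = 0.01127.
Independent samples: SE of the difference = √(SE₁² + SE₂²) = √(0.0003101121 + 0.0001270129) = 0.02091.
z* for 95% confidence is 1.960, so the margin of error is 1.960 × 0.02091 = 0.04098.
Point estimate p̂₁ − p̂₂ = 0.6110 − 0.1820 = 0.4290.
0.4290 ± 0.04098 → (0.3880, 0.4700).

(0.3880, 0.4700)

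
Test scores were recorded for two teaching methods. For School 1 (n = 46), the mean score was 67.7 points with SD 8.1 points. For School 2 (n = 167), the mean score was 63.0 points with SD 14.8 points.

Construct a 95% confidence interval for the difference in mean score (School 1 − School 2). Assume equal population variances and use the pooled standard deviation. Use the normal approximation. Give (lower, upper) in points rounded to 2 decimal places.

Pooled variance s_p² = [45·8.1² + 166·14.8²] / (46+167−2) = 186.3180, so s_p = 13.6498.
SE_diff = s_p·√(1/n₁ + 1/n₂) = 13.6498·√(1/46 + 1/167) = 2.2729.
z* = 1.960; margin = 1.960 × 2.2729 = 4.4549.
Difference = 67.7 − 63.0 = 4.7000.
4.7000 ± 4.4549 → (0.25, 9.15).

(0.25, 9.15)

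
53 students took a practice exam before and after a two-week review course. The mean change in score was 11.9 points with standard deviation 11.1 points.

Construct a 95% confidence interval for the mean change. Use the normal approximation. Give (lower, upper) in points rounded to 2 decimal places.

Paired design: SE = s_d/√n = 11.1/√53 = 1.5247.
z* = 1.960; margin of error = 1.960 × 1.5247 = 2.9884.
11.9 ± 2.9884 → (8.91, 14.89).

(8.91, 14.89)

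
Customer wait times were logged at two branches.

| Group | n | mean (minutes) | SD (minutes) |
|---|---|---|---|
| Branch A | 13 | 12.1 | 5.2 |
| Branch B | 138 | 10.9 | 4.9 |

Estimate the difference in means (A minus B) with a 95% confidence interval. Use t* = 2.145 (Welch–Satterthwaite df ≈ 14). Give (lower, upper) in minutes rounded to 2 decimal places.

(-2.02, 4.42)

SE₁ = s₁/√n₁ = 5.2/√13 = 1.4422; SE₂ = 4.9/√138 = 0.4171.
Independent samples, unequal variances: SE_diff = √(SE₁² + SE₂²) = √(2.07994084 + 0.17397241) = 1.5013.
t* = 2.145, so margin of error = 2.145 × 1.5013 = 3.2203.
Difference in means = 12.1 − 10.9 = 1.2000.
1.2000 ± 3.2203 → (-2.02, 4.42).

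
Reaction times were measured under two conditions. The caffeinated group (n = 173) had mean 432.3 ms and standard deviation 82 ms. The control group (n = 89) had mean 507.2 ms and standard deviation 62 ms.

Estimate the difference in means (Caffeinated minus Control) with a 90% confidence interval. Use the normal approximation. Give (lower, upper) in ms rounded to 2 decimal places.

Standard errors of each mean: 82/√173 = 6.2343 and 62/√89 = 6.5720.
SE(x̄₁ − x̄₂) = √(6.2343² + 6.5720²) = 9.0586 for independent samples with unequal variances.
With z* = 1.645, the margin is 1.645 × 9.0586 = 14.9014.
x̄₁ − x̄₂ = 432.3 − 507.2 = -74.9000; the interval is -74.9000 ± 14.9014 = (-89.80, -60.00).

(-89.80, -60.00)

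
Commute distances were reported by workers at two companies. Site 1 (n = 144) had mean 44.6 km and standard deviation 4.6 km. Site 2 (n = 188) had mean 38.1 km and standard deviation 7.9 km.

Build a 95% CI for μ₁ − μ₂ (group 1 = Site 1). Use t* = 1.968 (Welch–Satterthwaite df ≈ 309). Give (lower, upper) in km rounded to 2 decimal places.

SE₁ = s₁/√n₁ = 4.6/√144 = 0.3833; SE₂ = 7.9/√188 = 0.5762.
Independent samples, unequal variances: SE_diff = √(SE₁² + SE₂²) = √(0.14691889 + 0.33200644) = 0.6920.
t* = 1.968, so margin of error = 1.968 × 0.6920 = 1.3619.
Difference in means = 44.6 − 38.1 = 6.5000.
6.5000 ± 1.3619 → (5.14, 7.86).

(5.14, 7.86)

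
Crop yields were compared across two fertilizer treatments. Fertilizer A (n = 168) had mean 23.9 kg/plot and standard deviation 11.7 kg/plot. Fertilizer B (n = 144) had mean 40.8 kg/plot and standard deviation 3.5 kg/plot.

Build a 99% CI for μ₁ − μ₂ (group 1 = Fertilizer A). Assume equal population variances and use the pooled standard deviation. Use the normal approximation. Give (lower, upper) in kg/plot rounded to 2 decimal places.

Pooled variance s_p² = [167·11.7² + 143·3.5²] / (168+144−2) = 79.3948, so s_p = 8.9104.
SE_diff = s_p·√(1/n₁ + 1/n₂) = 8.9104·√(1/168 + 1/144) = 1.0119.
z* = 2.576; margin = 2.576 × 1.0119 = 2.6067.
Difference = 23.9 − 40.8 = -16.9000.
-16.9000 ± 2.6067 → (-19.51, -14.29).

(-19.51, -14.29)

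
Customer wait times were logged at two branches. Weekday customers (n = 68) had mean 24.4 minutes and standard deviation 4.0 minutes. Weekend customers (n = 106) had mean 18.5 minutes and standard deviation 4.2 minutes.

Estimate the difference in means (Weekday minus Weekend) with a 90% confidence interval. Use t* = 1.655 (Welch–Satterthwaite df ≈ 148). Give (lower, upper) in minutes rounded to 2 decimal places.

(4.85, 6.95)

Per-group SEs: s₁/√n₁ = 4.0/√68 = 0.4851, s₂/√n₂ = 4.2/√106 = 0.4079.
Unpooled SE of the difference: √(0.23532201 + 0.16638241) = 0.6338.
Margin of error = t* · SE = 1.655 × 0.6338 = 1.0489.
x̄₁ − x̄₂ = 24.4 − 18.5 = 5.9000.
CI: 5.9000 ± 1.0489 = (4.85, 6.95).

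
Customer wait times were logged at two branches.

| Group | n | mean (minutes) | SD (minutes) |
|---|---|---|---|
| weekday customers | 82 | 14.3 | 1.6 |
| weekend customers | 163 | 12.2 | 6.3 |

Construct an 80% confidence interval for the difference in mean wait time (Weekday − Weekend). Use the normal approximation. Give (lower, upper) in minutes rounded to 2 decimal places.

(1.43, 2.77)

Standard errors of each mean: 1.6/√82 = 0.1767 and 6.3/√163 = 0.4935.
SE(x̄₁ − x̄₂) = √(0.1767² + 0.4935²) = 0.5242 for independent samples with unequal variances.
With z* = 1.282, the margin is 1.282 × 0.5242 = 0.6720.
x̄₁ − x̄₂ = 14.3 − 12.2 = 2.1000; the interval is 2.1000 ± 0.6720 = (1.43, 2.77).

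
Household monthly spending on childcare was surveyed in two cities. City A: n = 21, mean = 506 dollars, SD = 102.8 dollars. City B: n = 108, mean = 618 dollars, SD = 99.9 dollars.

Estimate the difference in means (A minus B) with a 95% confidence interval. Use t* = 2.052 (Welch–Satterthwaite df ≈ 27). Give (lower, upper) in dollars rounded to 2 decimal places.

(-162.08, -61.92)

Standard errors of each mean: 102.8/√21 = 22.4328 and 99.9/√108 = 9.6129.
SE(x̄₁ − x̄₂) = √(22.4328² + 9.6129²) = 24.4057 for independent samples with unequal variances.
With t* = 2.052, the margin is 2.052 × 24.4057 = 50.0805.
x̄₁ − x̄₂ = 506 − 618 = -112.0000; the interval is -112.0000 ± 50.0805 = (-162.08, -61.92).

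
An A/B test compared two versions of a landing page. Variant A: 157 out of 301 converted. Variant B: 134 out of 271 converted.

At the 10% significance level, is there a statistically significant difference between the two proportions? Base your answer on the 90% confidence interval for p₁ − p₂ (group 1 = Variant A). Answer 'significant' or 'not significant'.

First, p̂₁ = 157/301 = 0.5216; p̂₂ = 134/271 = 0.4945.
The two standard errors are √(0.5216×0.4784/301) = 0.02879 and √(0.4945×0.5055/271) = 0.03037.
Because the samples are independent, SE_diff = √(0.02879² + 0.03037²) = 0.04185.
Using z* = 1.645 for 90%, ME = 1.645 × 0.04185 = 0.06884.
p̂₁ − p̂₂ = 0.0271; interval 0.0271 ± 0.06884 gives (-0.04174, 0.09594).
The interval (-0.04174, 0.09594) contains 0, so the difference is not significant.

not significant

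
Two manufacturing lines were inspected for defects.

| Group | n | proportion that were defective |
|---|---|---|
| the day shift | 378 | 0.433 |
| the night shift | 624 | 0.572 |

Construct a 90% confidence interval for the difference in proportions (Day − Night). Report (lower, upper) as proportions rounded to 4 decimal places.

SE₁ = √(p̂₁(1−p̂₁)/n₁) = √(0.4330·0.5670/378) = 0.02549; SE₂ = √(0.5720·0.4280/624) = 0.01981.
Independent samples: SE of the difference = √(SE₁² + SE₂²) = √(0.0006497401 + 0.0003924361) = 0.03228.
z* for 90% confidence is 1.645, so the margin of error is 1.645 × 0.03228 = 0.05310.
Point estimate p̂₁ − p̂₂ = 0.4330 − 0.5720 = -0.1390.
-0.1390 ± 0.05310 → (-0.1921, -0.0859).

(-0.1921, -0.0859)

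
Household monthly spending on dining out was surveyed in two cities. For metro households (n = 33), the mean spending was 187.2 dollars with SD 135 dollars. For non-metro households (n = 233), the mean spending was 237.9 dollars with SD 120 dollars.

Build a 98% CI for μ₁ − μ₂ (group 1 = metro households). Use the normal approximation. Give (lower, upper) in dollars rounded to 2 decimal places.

(-108.34, 6.94)

Per-group SEs: s₁/√n₁ = 135/√33 = 23.5005, s₂/√n₂ = 120/√233 = 7.8615.
Unpooled SE of the difference: √(552.27350025 + 61.80318225) = 24.7806.
Margin of error = z* · SE = 2.326 × 24.7806 = 57.6397.
x̄₁ − x̄₂ = 187.2 − 237.9 = -50.7000.
CI: -50.7000 ± 57.6397 = (-108.34, 6.94).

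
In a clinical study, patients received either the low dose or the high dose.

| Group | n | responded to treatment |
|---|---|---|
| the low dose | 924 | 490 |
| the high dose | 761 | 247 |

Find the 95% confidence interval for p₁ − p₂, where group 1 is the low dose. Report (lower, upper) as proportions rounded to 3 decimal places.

First, p̂₁ = 490/924 = 0.5303; p̂₂ = 247/761 = 0.3246.
The two standard errors are √(0.5303×0.4697/924) = 0.01642 and √(0.3246×0.6754/761) = 0.01697.
Because the samples are independent, SE_diff = √(0.01642² + 0.01697²) = 0.02361.
Using z* = 1.960 for 95%, ME = 1.960 × 0.02361 = 0.04628.
p̂₁ − p̂₂ = 0.2057; interval 0.2057 ± 0.04628 gives (0.159, 0.252).

(0.159, 0.252)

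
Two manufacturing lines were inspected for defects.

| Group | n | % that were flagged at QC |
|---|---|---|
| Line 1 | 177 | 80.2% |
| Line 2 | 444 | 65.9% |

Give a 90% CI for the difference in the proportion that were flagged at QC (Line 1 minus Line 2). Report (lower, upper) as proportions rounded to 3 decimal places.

The two standard errors are √(0.8020×0.1980/177) = 0.02995 and √(0.6590×0.3410/444) = 0.02250.
Because the samples are independent, SE_diff = √(0.02995² + 0.02250²) = 0.03746.
Using z* = 1.645 for 90%, ME = 1.645 × 0.03746 = 0.06162.
p̂₁ − p̂₂ = 0.1430; interval 0.1430 ± 0.06162 gives (0.081, 0.205).

(0.081, 0.205)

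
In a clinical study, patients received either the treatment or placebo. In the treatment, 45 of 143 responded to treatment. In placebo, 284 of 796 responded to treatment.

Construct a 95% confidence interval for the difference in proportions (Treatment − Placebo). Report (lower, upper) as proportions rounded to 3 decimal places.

Sample proportions: 45/143 = 0.3147, 284/796 = 0.3568.
Each SE is √(p̂(1−p̂)/n): √(0.3147·0.6853/143) = 0.03883 and √(0.3568·0.6432/796) = 0.01698.
SE(p̂₁ − p̂₂) = √(SE₁² + SE₂²) = √(0.0015077689 + 0.0002883204) = 0.04238, since the two samples are independent.
At 95% confidence z* = 1.960; margin = 1.960 × 0.04238 = 0.08306.
The difference is 0.3147 − 0.3568 = -0.0421, so the interval is -0.0421 ± 0.08306 = (-0.125, 0.041).

(-0.125, 0.041)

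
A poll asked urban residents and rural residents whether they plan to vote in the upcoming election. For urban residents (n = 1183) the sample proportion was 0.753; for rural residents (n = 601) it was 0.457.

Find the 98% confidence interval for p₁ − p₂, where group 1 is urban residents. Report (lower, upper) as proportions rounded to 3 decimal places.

(0.240, 0.352)

SE₁ = √(p̂₁(1−p̂₁)/n₁) = √(0.7530·0.2470/1183) = 0.01254; SE₂ = √(0.4570·0.5430/601) = 0.02032.
Independent samples: SE of the difference = √(SE₁² + SE₂²) = √(0.0001572516 + 0.0004129024) = 0.02388.
z* for 98% confidence is 2.326, so the margin of error is 2.326 × 0.02388 = 0.05554.
Point estimate p̂₁ − p̂₂ = 0.7530 − 0.4570 = 0.2960.
0.2960 ± 0.05554 → (0.240, 0.352).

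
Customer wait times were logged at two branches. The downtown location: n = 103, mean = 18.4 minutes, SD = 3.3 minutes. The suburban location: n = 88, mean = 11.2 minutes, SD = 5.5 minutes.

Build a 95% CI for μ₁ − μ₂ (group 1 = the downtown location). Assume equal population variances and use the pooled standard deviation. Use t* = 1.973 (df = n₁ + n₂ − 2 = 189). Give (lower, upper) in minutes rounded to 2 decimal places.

(5.93, 8.47)

Pooled variance s_p² = [102·3.3² + 87·5.5²] / (103+88−2) = 19.8017, so s_p = 4.4499.
SE_diff = s_p·√(1/n₁ + 1/n₂) = 4.4499·√(1/103 + 1/88) = 0.6460.
t* = 1.973; margin = 1.973 × 0.6460 = 1.2746.
Difference = 18.4 − 11.2 = 7.2000.
7.2000 ± 1.2746 → (5.93, 8.47).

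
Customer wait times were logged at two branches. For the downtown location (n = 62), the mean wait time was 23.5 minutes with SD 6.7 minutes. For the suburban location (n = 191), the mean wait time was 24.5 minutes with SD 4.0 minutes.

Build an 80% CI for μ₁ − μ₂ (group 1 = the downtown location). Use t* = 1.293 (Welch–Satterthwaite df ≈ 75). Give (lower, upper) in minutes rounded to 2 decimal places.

(-2.16, 0.16)

SE₁ = s₁/√n₁ = 6.7/√62 = 0.8509; SE₂ = 4.0/√191 = 0.2894.
Independent samples, unequal variances: SE_diff = √(SE₁² + SE₂²) = √(0.72403081 + 0.08375236) = 0.8988.
t* = 1.293, so margin of error = 1.293 × 0.8988 = 1.1621.
Difference in means = 23.5 − 24.5 = -1.0000.
-1.0000 ± 1.1621 → (-2.16, 0.16).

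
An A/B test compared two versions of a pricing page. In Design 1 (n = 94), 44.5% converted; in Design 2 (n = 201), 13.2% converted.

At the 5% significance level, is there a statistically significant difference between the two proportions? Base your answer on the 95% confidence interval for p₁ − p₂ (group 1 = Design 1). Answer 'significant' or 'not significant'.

The two standard errors are √(0.4450×0.5550/94) = 0.05126 and √(0.1320×0.8680/201) = 0.02388.
Because the samples are independent, SE_diff = √(0.05126² + 0.02388²) = 0.05655.
Using z* = 1.960 for 95%, ME = 1.960 × 0.05655 = 0.11084.
p̂₁ − p̂₂ = 0.3130; interval 0.3130 ± 0.11084 gives (0.20216, 0.42384).
The interval (0.20216, 0.42384) does not contain 0, so the difference is significant.

significant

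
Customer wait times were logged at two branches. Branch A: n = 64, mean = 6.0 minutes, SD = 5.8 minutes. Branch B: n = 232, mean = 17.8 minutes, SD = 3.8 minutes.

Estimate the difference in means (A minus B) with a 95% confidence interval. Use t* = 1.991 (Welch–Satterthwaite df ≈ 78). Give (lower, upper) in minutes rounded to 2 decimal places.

(-13.33, -10.27)

Standard errors of each mean: 5.8/√64 = 0.7250 and 3.8/√232 = 0.2495.
SE(x̄₁ − x̄₂) = √(0.7250² + 0.2495²) = 0.7667 for independent samples with unequal variances.
With t* = 1.991, the margin is 1.991 × 0.7667 = 1.5265.
x̄₁ − x̄₂ = 6.0 − 17.8 = -11.8000; the interval is -11.8000 ± 1.5265 = (-13.33, -10.27).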